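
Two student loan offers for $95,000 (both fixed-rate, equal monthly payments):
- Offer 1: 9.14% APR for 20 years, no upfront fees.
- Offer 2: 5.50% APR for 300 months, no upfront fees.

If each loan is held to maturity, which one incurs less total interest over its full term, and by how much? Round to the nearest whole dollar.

Offer 1: monthly rate = 9.14%/12 = 0.0076167; payment = 95,000 × 0.0076167 / (1 − (1+0.0076167)^−240) = $863.31.
Total interest on Offer 1 = 240 × $863.31 − $95,000 = $112,194.40.
Offer 2: at 5.50% the monthly rate is 0.0045833, so the payment is 95,000 × 0.0045833 / (1 − 1.0045833^−300) = $583.38.
Total interest on Offer 2 = 300 × $583.38 − $95,000 = $80,014.00.
Offer 2 is lower by $32,180.40.

Offer 2 by $32,180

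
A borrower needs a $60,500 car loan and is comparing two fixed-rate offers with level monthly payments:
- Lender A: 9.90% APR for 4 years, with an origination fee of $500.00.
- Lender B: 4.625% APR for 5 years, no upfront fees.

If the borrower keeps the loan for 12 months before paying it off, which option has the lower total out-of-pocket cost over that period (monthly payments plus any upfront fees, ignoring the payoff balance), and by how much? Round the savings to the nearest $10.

Lender A: monthly rate = 9.9%/12 = 0.0082500; payment = 60,500 × 0.0082500 / (1 − (1+0.0082500)^−48) = $1,531.53.
Lender B: monthly rate = 4.625%/12 = 0.0038542; payment = 60,500 × 0.0038542 / (1 − (1+0.0038542)^−60) = $1,131.34.
Over 12 months: Lender A costs 12 × $1,531.53 + $500.00 = $18,878.36; Lender B costs 12 × $1,131.34 = $13,576.08.
Lender B is cheaper by $18,878.36 − $13,576.08 = $5,302.28.

Lender B by $5,300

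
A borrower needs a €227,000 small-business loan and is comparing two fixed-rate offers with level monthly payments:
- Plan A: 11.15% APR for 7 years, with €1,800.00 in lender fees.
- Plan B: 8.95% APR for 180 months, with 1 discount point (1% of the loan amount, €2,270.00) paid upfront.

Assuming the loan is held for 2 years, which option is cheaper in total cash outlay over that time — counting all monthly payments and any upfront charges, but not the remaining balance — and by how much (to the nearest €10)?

Plan A: monthly rate = 11.15%/12 = 0.0092917; payment = 227,000 × 0.0092917 / (1 − (1+0.0092917)^−84) = €3,904.72.
Plan B: monthly rate = 8.95%/12 = 0.0074583; payment = 227,000 × 0.0074583 / (1 − (1+0.0074583)^−180) = €2,295.64.
Over 24 months: Plan A costs 24 × €3,904.72 + €1,800.00 = €95,513.28; Plan B costs 24 × €2,295.64 + €2,270.00 = €57,365.36.
Plan B is cheaper by €95,513.28 − €57,365.36 = €38,147.92.

Plan B by €38,150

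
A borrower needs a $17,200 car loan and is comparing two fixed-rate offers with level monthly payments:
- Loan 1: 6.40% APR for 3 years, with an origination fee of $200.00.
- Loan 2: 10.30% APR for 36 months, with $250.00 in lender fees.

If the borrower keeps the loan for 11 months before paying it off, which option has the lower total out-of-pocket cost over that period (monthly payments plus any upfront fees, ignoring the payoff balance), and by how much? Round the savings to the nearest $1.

Loan 1: at 6.40% the monthly rate is 0.0053333, so the payment is 17,200 × 0.0053333 / (1 − 1.0053333^−36) = $526.38.
Loan 2: monthly rate = 10.3%/12 = 0.0085833; payment = 17,200 × 0.0085833 / (1 − (1+0.0085833)^−36) = $557.42.
Over 11 months: Loan 1 costs 11 × $526.38 + $200.00 = $5,990.18; Loan 2 costs 11 × $557.42 + $250.00 = $6,381.62.
Loan 1 is cheaper by $6,381.62 − $5,990.18 = $391.44.

Loan 1 by $391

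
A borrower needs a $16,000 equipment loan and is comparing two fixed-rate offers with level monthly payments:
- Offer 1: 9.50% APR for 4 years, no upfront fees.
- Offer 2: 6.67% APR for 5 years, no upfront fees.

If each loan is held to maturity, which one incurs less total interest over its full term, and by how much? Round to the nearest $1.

Offer 2 by $435

Offer 1: monthly rate = 9.5%/12 = 0.0079167; payment = 16,000 × 0.0079167 / (1 − (1+0.0079167)^−48) = $401.97.
Total interest on Offer 1 = 48 × $401.97 − $16,000 = $3,294.56.
Offer 2: monthly rate = 6.67%/12 = 0.0055583; payment = 16,000 × 0.0055583 / (1 − (1+0.0055583)^−60) = $314.33.
Total interest on Offer 2 = 60 × $314.33 − $16,000 = $2,859.80.
Offer 2 is lower by $434.76.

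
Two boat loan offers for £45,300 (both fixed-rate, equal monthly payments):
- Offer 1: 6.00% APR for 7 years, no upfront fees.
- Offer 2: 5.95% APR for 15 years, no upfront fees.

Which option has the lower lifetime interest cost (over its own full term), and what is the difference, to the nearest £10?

Offer 1 by £13,000

Offer 1: at 6.00% the monthly rate is 0.0050000, so the payment is 45,300 × 0.0050000 / (1 − 1.0050000^−84) = £661.77.
Total interest on Offer 1 = 84 × £661.77 − £45,300 = £10,288.68.
Offer 2: monthly rate = 5.95%/12 = 0.0049583; payment = 45,300 × 0.0049583 / (1 − (1+0.0049583)^−180) = £381.04.
Total interest on Offer 2 = 180 × £381.04 − £45,300 = £23,287.20.
Offer 1 is lower by £12,998.52.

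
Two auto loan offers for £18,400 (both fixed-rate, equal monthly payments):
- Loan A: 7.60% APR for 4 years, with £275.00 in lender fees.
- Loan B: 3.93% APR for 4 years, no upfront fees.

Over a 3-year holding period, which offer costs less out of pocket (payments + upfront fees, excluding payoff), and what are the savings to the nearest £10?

Loan B by £1,390

Loan A: monthly rate = 7.6%/12 = 0.0063333; payment = 18,400 × 0.0063333 / (1 − (1+0.0063333)^−48) = £445.75.
Loan B: at 3.93% the monthly rate is 0.0032750, so the payment is 18,400 × 0.0032750 / (1 − 1.0032750^−48) = £414.88.
Over 36 months: Loan A costs 36 × £445.75 + £275.00 = £16,322.00; Loan B costs 36 × £414.88 = £14,935.68.
Loan B is cheaper by £16,322.00 − £14,935.68 = £1,386.32.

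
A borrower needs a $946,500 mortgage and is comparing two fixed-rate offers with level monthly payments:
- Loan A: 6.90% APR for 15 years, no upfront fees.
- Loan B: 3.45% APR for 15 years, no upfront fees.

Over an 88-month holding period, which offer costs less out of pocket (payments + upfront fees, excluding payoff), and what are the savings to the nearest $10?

Loan B by $150,610

Loan A: at 6.90% the monthly rate is 0.0057500, so the payment is 946,500 × 0.0057500 / (1 − 1.0057500^−180) = $8,454.58.
Loan B: monthly rate = 3.45%/12 = 0.0028750; payment = 946,500 × 0.0028750 / (1 − (1+0.0028750)^−180) = $6,743.15.
Over 88 months: Loan A costs 88 × $8,454.58 = $744,003.04; Loan B costs 88 × $6,743.15 = $593,397.20.
Loan B is cheaper by $744,003.04 − $593,397.20 = $150,605.84.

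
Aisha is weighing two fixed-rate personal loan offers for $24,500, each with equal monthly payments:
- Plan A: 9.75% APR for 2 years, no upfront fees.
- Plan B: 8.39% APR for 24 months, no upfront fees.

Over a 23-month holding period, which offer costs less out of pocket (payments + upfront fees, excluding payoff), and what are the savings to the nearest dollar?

Plan B by $352

Plan A: at 9.75% the monthly rate is 0.0081250, so the payment is 24,500 × 0.0081250 / (1 − 1.0081250^−24) = $1,127.73.
Plan B: monthly rate = 8.39%/12 = 0.0069917; payment = 24,500 × 0.0069917 / (1 − (1+0.0069917)^−24) = $1,112.43.
Over 23 months: Plan A costs 23 × $1,127.73 = $25,937.79; Plan B costs 23 × $1,112.43 = $25,585.89.
Plan B is cheaper by $25,937.79 − $25,585.89 = $351.90.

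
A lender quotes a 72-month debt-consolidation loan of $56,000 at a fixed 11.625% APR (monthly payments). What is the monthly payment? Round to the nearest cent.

Monthly rate = 11.625%/12 = 0.0096875; payment = 56,000 × 0.0096875 / (1 − (1+0.0096875)^−72) = $1,083.92.

$1,083.92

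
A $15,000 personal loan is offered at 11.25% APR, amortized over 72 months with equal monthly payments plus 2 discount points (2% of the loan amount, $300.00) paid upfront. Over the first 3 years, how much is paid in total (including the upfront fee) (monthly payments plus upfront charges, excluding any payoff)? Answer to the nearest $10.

At 11.25% the monthly rate is 0.0093750, so the payment is 15,000 × 0.0093750 / (1 − 1.0093750^−72) = $287.44.
Total outlay = 36 × $287.44 + $300.00 = $10,647.84.

$10,650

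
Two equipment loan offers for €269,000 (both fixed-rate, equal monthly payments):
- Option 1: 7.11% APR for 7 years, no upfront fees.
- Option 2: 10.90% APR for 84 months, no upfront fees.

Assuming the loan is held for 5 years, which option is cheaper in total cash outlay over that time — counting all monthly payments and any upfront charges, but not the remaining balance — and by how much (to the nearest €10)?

Option 1 by €31,040

Option 1: monthly rate = 7.11%/12 = 0.0059250; payment = 269,000 × 0.0059250 / (1 − (1+0.0059250)^−84) = €4,074.41.
Option 2: at 10.90% the monthly rate is 0.0090833, so the payment is 269,000 × 0.0090833 / (1 − 1.0090833^−84) = €4,591.80.
Over 60 months: Option 1 costs 60 × €4,074.41 = €244,464.60; Option 2 costs 60 × €4,591.80 = €275,508.00.
Option 1 is cheaper by €275,508.00 − €244,464.60 = €31,043.40.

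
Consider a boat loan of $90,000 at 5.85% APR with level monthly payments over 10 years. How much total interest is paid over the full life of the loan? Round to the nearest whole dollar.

$29,090

At 5.85% the monthly rate is 0.0048750, so the payment is 90,000 × 0.0048750 / (1 − 1.0048750^−120) = $992.42.
Total paid = 120 × $992.42 = $119,090.40; interest = $119,090.40 − $90,000 = $29,090.40.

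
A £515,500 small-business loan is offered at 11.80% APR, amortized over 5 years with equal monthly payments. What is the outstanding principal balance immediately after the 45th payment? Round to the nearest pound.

With monthly rate i = 11.8%/12 = 0.0098333, the balance after k of n payments is P · [(1+i)^n − (1+i)^k] / [(1+i)^n − 1].
(1+0.0098333)^60 = 1.79879688 and (1+0.0098333)^45 = 1.55323295, so the balance is 515,500 × (1.79879688 − 1.55323295) / (1.79879688 − 1) = £158,473.59.

£158,474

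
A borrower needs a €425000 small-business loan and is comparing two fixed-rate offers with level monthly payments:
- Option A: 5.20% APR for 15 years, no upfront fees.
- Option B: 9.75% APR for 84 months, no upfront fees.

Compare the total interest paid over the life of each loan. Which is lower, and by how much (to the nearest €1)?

Option B by €24,896

Option A: monthly rate = 5.2%/12 = 0.0043333; payment = 425,000 × 0.0043333 / (1 − (1+0.0043333)^−180) = €3,405.32.
Total interest on Option A = 180 × €3,405.32 − €425,000 = €187,957.60.
Option B: at 9.75% the monthly rate is 0.0081250, so the payment is 425,000 × 0.0081250 / (1 − 1.0081250^−84) = €7,000.73.
Total interest on Option B = 84 × €7,000.73 − €425,000 = €163,061.32.
Option B is lower by €24,896.28.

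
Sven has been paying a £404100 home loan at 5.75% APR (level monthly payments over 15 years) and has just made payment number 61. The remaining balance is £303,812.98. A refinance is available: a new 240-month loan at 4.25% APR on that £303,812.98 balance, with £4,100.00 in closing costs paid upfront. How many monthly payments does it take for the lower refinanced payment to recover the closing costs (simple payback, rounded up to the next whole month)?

3 months

Current payment = 404,100 × 5.75%/12 / (1 − (1+0.0047917)^−180) = £3,355.69.
Refinanced payment = 303,812.98 × 0.0035417 / (1 − (1+0.0035417)^−240) = £1,881.31.
Monthly savings = £3,355.69 − £1,881.31 = £1,474.38.
Break-even = £4,100.00 / £1,474.38 = 2.78 → 3 months.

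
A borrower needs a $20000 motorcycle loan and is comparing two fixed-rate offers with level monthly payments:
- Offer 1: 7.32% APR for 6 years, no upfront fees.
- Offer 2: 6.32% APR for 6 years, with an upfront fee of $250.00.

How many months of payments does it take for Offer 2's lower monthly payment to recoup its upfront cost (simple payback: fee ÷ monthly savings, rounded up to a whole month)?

Offer 1: monthly rate = 7.32%/12 = 0.0061000; payment = 20,000 × 0.0061000 / (1 − (1+0.0061000)^−72) = $344.06.
Offer 2: monthly rate = 6.32%/12 = 0.0052667; payment = 20,000 × 0.0052667 / (1 − (1+0.0052667)^−72) = $334.49.
Monthly savings = $344.06 − $334.49 = $9.57.
Break-even = $250.00 / $9.57 = 26.12 → 27 months.

27 months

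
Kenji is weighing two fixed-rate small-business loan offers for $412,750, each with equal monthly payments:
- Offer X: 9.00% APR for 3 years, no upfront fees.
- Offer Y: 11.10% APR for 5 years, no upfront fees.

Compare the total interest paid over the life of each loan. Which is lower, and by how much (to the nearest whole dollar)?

Offer X by $67,175

Offer X: at 9.00% the monthly rate is 0.0075000, so the payment is 412,750 × 0.0075000 / (1 − 1.0075000^−36) = $13,125.34.
Total interest on Offer X = 36 × $13,125.34 − $412,750 = $59,762.24.
Offer Y: monthly rate = 11.1%/12 = 0.0092500; payment = 412,750 × 0.0092500 / (1 − (1+0.0092500)^−60) = $8,994.78.
Total interest on Offer Y = 60 × $8,994.78 − $412,750 = $126,936.80.
Offer X is lower by $67,174.56.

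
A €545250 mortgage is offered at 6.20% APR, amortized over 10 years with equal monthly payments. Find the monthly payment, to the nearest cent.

€6,108.30

At 6.20% the monthly rate is 0.0051667, so the payment is 545,250 × 0.0051667 / (1 − 1.0051667^−120) = €6,108.30.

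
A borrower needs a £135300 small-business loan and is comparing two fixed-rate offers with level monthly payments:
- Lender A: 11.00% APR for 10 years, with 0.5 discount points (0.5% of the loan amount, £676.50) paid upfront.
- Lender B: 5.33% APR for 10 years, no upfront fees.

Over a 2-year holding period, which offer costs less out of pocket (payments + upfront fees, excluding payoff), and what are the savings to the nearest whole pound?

Lender B by £10,439

Lender A: at 11.00% the monthly rate is 0.0091667, so the payment is 135,300 × 0.0091667 / (1 − 1.0091667^−120) = £1,863.76.
Lender B: monthly rate = 5.33%/12 = 0.0044417; payment = 135,300 × 0.0044417 / (1 − (1+0.0044417)^−120) = £1,456.99.
Over 24 months: Lender A costs 24 × £1,863.76 + £676.50 = £45,406.74; Lender B costs 24 × £1,456.99 = £34,967.76.
Lender B is cheaper by £45,406.74 − £34,967.76 = £10,438.98.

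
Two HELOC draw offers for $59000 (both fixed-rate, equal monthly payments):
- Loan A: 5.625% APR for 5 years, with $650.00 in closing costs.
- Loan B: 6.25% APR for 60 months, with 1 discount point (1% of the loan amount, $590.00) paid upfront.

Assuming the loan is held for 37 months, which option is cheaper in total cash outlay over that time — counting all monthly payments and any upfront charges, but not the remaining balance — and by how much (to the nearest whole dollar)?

Loan A by $574

Loan A: monthly rate = 5.625%/12 = 0.0046875; payment = 59,000 × 0.0046875 / (1 − (1+0.0046875)^−60) = $1,130.38.
Loan B: monthly rate = 6.25%/12 = 0.0052083; payment = 59,000 × 0.0052083 / (1 − (1+0.0052083)^−60) = $1,147.51.
Over 37 months: Loan A costs 37 × $1,130.38 + $650.00 = $42,474.06; Loan B costs 37 × $1,147.51 + $590.00 = $43,047.87.
Loan A is cheaper by $43,047.87 − $42,474.06 = $573.81.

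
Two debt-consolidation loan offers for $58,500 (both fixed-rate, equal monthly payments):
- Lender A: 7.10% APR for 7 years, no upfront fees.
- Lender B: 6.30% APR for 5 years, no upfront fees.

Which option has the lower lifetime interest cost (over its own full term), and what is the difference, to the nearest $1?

Lender A: at 7.10% the monthly rate is 0.0059167, so the payment is 58,500 × 0.0059167 / (1 − 1.0059167^−84) = $885.78.
Total interest on Lender A = 84 × $885.78 − $58,500 = $15,905.52.
Lender B: at 6.30% the monthly rate is 0.0052500, so the payment is 58,500 × 0.0052500 / (1 − 1.0052500^−60) = $1,139.15.
Total interest on Lender B = 60 × $1,139.15 − $58,500 = $9,849.00.
Lender B is lower by $6,056.52.

Lender B by $6,057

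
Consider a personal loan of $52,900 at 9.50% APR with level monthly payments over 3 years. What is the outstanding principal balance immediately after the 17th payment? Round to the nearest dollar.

$29,783

With monthly rate i = 9.5%/12 = 0.0079167, the balance after k of n payments is P · [(1+i)^n − (1+i)^k] / [(1+i)^n − 1].
(1+0.0079167)^36 = 1.32827060 and (1+0.0079167)^17 = 1.14345388, so the balance is 52,900 × (1.32827060 − 1.14345388) / (1.32827060 − 1) = $29,782.76.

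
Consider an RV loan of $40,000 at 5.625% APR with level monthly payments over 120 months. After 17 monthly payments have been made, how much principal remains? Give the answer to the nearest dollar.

$35,603

With monthly rate i = 5.625%/12 = 0.0046875, the balance after k of n payments is P · [(1+i)^n − (1+i)^k] / [(1+i)^n − 1].
(1+0.0046875)^120 = 1.75274958 and (1+0.0046875)^17 = 1.08274698, so the balance is 40,000 × (1.75274958 − 1.08274698) / (1.75274958 − 1) = $35,602.95.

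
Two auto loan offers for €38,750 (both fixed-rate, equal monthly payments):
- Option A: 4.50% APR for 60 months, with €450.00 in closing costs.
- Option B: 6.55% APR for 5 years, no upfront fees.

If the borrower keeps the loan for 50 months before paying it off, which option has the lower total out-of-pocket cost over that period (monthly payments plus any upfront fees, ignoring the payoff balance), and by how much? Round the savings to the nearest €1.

Option A by €1,384

Option A: at 4.50% the monthly rate is 0.0037500, so the payment is 38,750 × 0.0037500 / (1 − 1.0037500^−60) = €722.42.
Option B: at 6.55% the monthly rate is 0.0054583, so the payment is 38,750 × 0.0054583 / (1 − 1.0054583^−60) = €759.10.
Over 50 months: Option A costs 50 × €722.42 + €450.00 = €36,571.00; Option B costs 50 × €759.10 = €37,955.00.
Option A is cheaper by €37,955.00 − €36,571.00 = €1,384.00.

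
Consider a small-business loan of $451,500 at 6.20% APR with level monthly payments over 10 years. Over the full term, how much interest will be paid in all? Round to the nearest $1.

Monthly rate = 6.2%/12 = 0.0051667; payment = 451,500 × 0.0051667 / (1 − (1+0.0051667)^−120) = $5,058.04.
Total paid = 120 × $5,058.04 = $606,964.80; interest = $606,964.80 − $451,500 = $155,464.80.

$155,465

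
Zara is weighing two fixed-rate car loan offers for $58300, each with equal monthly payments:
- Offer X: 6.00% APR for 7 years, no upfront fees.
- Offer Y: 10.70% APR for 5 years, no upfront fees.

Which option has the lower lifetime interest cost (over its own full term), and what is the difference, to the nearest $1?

Offer X: at 6.00% the monthly rate is 0.0050000, so the payment is 58,300 × 0.0050000 / (1 − 1.0050000^−84) = $851.68.
Total interest on Offer X = 84 × $851.68 − $58,300 = $13,241.12.
Offer Y: at 10.70% the monthly rate is 0.0089167, so the payment is 58,300 × 0.0089167 / (1 − 1.0089167^−60) = $1,258.88.
Total interest on Offer Y = 60 × $1,258.88 − $58,300 = $17,232.80.
Offer X is lower by $3,991.68.

Offer X by $3,992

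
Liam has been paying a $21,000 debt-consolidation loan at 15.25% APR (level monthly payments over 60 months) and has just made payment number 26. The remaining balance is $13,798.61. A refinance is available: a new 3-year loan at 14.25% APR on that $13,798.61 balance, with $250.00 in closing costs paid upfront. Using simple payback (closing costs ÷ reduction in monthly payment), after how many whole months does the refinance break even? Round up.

Current payment = 21,000 × 15.25%/12 / (1 − (1+0.0127083)^−60) = $502.35.
Refinanced payment = 13,798.61 × 0.0118750 / (1 − (1+0.0118750)^−36) = $473.28.
Monthly savings = $502.35 − $473.28 = $29.07.
Break-even = $250.00 / $29.07 = 8.60 → 9 months.

9 months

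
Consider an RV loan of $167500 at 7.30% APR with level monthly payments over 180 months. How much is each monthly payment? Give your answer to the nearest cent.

At 7.30% the monthly rate is 0.0060833, so the payment is 167,500 × 0.0060833 / (1 − 1.0060833^−180) = $1,533.77.

$1,533.77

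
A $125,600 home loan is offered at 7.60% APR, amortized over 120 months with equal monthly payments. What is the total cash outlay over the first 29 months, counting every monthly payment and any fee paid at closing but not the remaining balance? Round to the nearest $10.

$43,430

At 7.60% the monthly rate is 0.0063333, so the payment is 125,600 × 0.0063333 / (1 − 1.0063333^−120) = $1,497.46.
Total outlay = 29 × $1,497.46 = $43,426.34.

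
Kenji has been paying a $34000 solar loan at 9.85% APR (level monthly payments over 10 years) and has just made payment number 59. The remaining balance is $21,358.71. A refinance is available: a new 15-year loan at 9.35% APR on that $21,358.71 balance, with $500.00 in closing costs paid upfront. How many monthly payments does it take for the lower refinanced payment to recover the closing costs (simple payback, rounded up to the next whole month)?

Current payment = 34,000 × 9.85%/12 / (1 − (1+0.0082083)^−120) = $446.49.
Refinanced payment = 21,358.71 × 0.0077917 / (1 − (1+0.0077917)^−180) = $221.10.
Monthly savings = $446.49 − $221.10 = $225.39.
Break-even = $500.00 / $225.39 = 2.22 → 3 months.

3 months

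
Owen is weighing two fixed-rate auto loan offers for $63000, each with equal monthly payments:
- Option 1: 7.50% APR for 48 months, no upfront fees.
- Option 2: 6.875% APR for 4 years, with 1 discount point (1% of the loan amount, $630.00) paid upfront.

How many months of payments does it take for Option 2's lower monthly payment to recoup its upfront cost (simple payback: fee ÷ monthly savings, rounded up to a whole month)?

35 months

Option 1: at 7.50% the monthly rate is 0.0062500, so the payment is 63,000 × 0.0062500 / (1 − 1.0062500^−48) = $1,523.27.
Option 2: at 6.875% the monthly rate is 0.0057292, so the payment is 63,000 × 0.0057292 / (1 − 1.0057292^−48) = $1,504.96.
Monthly savings = $1,523.27 − $1,504.96 = $18.31.
Break-even = $630.00 / $18.31 = 34.41 → 35 months.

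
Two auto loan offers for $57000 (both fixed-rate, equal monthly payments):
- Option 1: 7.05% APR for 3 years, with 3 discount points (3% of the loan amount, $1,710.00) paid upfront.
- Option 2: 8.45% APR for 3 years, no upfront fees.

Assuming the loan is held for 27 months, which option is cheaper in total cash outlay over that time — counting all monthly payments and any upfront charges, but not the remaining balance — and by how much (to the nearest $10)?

Option 1: at 7.05% the monthly rate is 0.0058750, so the payment is 57,000 × 0.0058750 / (1 − 1.0058750^−36) = $1,761.30.
Option 2: at 8.45% the monthly rate is 0.0070417, so the payment is 57,000 × 0.0070417 / (1 − 1.0070417^−36) = $1,798.03.
Over 27 months: Option 1 costs 27 × $1,761.30 + $1,710.00 = $49,265.10; Option 2 costs 27 × $1,798.03 = $48,546.81.
Option 2 is cheaper by $49,265.10 − $48,546.81 = $718.29.

Option 2 by $720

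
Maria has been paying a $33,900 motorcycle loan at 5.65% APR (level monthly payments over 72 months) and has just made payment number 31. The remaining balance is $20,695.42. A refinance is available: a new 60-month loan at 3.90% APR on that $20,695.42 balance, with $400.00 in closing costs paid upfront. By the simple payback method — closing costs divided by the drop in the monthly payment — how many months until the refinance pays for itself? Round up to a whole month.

3 months

Current payment = 33,900 × 5.65%/12 / (1 − (1+0.0047083)^−72) = $556.24.
Refinanced payment = 20,695.42 × 0.0032500 / (1 − (1+0.0032500)^−60) = $380.20.
Monthly savings = $556.24 − $380.20 = $176.04.
Break-even = $400.00 / $176.04 = 2.27 → 3 months.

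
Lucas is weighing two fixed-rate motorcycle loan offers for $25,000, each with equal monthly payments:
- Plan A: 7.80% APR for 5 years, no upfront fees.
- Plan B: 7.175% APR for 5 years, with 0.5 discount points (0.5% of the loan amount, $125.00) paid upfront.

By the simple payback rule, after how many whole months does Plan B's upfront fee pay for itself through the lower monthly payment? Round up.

Plan A: at 7.80% the monthly rate is 0.0065000, so the payment is 25,000 × 0.0065000 / (1 − 1.0065000^−60) = $504.52.
Plan B: at 7.175% the monthly rate is 0.0059792, so the payment is 25,000 × 0.0059792 / (1 − 1.0059792^−60) = $497.10.
Monthly savings = $504.52 − $497.10 = $7.42.
Break-even = $125.00 / $7.42 = 16.85 → 17 months.

17 months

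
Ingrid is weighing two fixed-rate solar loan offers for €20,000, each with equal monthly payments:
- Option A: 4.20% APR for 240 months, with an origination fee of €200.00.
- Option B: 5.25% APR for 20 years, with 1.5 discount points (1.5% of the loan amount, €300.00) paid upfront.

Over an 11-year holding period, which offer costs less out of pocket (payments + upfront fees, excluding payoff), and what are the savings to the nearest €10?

Option A: at 4.20% the monthly rate is 0.0035000, so the payment is 20,000 × 0.0035000 / (1 − 1.0035000^−240) = €123.31.
Option B: at 5.25% the monthly rate is 0.0043750, so the payment is 20,000 × 0.0043750 / (1 − 1.0043750^−240) = €134.77.
Over 132 months: Option A costs 132 × €123.31 + €200.00 = €16,476.92; Option B costs 132 × €134.77 + €300.00 = €18,089.64.
Option A is cheaper by €18,089.64 − €16,476.92 = €1,612.72.

Option A by €1,610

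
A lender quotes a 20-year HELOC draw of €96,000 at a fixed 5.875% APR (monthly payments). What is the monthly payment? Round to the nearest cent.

€680.87

Monthly rate = 5.875%/12 = 0.0048958; payment = 96,000 × 0.0048958 / (1 − (1+0.0048958)^−240) = €680.87.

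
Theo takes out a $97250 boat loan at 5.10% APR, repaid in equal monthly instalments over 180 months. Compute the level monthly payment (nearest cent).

Monthly rate = 5.1%/12 = 0.0042500; payment = 97,250 × 0.0042500 / (1 − (1+0.0042500)^−180) = $774.12.

$774.12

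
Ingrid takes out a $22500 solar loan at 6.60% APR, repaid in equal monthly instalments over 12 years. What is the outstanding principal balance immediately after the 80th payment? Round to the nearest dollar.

$12,198

With monthly rate i = 6.6%/12 = 0.0055000, the balance after k of n payments is P · [(1+i)^n − (1+i)^k] / [(1+i)^n − 1].
(1+0.0055000)^144 = 2.20302178 and (1+0.0055000)^80 = 1.55083643, so the balance is 22,500 × (2.20302178 − 1.55083643) / (2.20302178 − 1) = $12,197.76.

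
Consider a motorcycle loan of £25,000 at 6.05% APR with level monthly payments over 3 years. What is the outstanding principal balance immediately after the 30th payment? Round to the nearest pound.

With monthly rate i = 6.05%/12 = 0.0050417, the balance after k of n payments is P · [(1+i)^n − (1+i)^k] / [(1+i)^n − 1].
(1+0.0050417)^36 = 1.19846791 and (1+0.0050417)^30 = 1.16284548, so the balance is 25,000 × (1.19846791 − 1.16284548) / (1.19846791 − 1) = £4,487.18.

£4,487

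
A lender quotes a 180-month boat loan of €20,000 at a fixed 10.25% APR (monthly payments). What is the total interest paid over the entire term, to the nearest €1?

€19,238

Monthly rate = 10.25%/12 = 0.0085417; payment = 20,000 × 0.0085417 / (1 − (1+0.0085417)^−180) = €217.99.
Total paid = 180 × €217.99 = €39,238.20; interest = €39,238.20 − €20,000 = €19,238.20.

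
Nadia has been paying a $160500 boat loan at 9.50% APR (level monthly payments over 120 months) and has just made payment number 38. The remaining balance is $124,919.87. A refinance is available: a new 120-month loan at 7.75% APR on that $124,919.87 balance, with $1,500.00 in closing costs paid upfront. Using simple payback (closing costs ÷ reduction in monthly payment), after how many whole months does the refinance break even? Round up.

Current payment = 160,500 × 9.5%/12 / (1 − (1+0.0079167)^−120) = $2,076.83.
Refinanced payment = 124,919.87 × 0.0064583 / (1 − (1+0.0064583)^−120) = $1,499.17.
Monthly savings = $2,076.83 − $1,499.17 = $577.66.
Break-even = $1,500.00 / $577.66 = 2.60 → 3 months.

3 months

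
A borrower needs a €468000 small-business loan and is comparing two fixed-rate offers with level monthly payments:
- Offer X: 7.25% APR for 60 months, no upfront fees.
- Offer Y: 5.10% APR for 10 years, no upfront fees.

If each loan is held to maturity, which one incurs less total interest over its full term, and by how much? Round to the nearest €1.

Offer X: at 7.25% the monthly rate is 0.0060417, so the payment is 468,000 × 0.0060417 / (1 − 1.0060417^−60) = €9,322.26.
Total interest on Offer X = 60 × €9,322.26 − €468,000 = €91,335.60.
Offer Y: monthly rate = 5.1%/12 = 0.0042500; payment = 468,000 × 0.0042500 / (1 − (1+0.0042500)^−120) = €4,986.77.
Total interest on Offer Y = 120 × €4,986.77 − €468,000 = €130,412.40.
Offer X is lower by €39,076.80.

Offer X by €39,077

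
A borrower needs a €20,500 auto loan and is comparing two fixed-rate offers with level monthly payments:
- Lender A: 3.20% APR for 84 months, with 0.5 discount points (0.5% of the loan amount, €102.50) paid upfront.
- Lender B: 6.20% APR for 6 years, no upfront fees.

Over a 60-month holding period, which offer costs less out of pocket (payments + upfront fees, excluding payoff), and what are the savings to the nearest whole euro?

Lender A by €4,035

Lender A: at 3.20% the monthly rate is 0.0026667, so the payment is 20,500 × 0.0026667 / (1 − 1.0026667^−84) = €272.72.
Lender B: monthly rate = 6.2%/12 = 0.0051667; payment = 20,500 × 0.0051667 / (1 − (1+0.0051667)^−72) = €341.68.
Over 60 months: Lender A costs 60 × €272.72 + €102.50 = €16,465.70; Lender B costs 60 × €341.68 = €20,500.80.
Lender A is cheaper by €20,500.80 − €16,465.70 = €4,035.10.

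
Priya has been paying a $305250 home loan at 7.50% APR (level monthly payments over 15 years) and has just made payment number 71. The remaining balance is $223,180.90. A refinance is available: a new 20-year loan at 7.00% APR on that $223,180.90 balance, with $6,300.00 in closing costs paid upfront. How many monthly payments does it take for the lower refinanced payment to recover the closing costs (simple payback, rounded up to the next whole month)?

6 months

Current payment = 305,250 × 7.5%/12 / (1 − (1+0.0062500)^−180) = $2,829.71.
Refinanced payment = 223,180.90 × 0.0058333 / (1 − (1+0.0058333)^−240) = $1,730.32.
Monthly savings = $2,829.71 − $1,730.32 = $1,099.39.
Break-even = $6,300.00 / $1,099.39 = 5.73 → 6 months.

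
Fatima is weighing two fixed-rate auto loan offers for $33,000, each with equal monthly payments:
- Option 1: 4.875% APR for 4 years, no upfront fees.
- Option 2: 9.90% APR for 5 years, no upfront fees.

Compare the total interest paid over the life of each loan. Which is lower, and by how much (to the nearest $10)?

Option 1: at 4.875% the monthly rate is 0.0040625, so the payment is 33,000 × 0.0040625 / (1 − 1.0040625^−48) = $758.10.
Total interest on Option 1 = 48 × $758.10 − $33,000 = $3,388.80.
Option 2: at 9.90% the monthly rate is 0.0082500, so the payment is 33,000 × 0.0082500 / (1 − 1.0082500^−60) = $699.53.
Total interest on Option 2 = 60 × $699.53 − $33,000 = $8,971.80.
Option 1 is lower by $5,583.00.

Option 1 by $5,580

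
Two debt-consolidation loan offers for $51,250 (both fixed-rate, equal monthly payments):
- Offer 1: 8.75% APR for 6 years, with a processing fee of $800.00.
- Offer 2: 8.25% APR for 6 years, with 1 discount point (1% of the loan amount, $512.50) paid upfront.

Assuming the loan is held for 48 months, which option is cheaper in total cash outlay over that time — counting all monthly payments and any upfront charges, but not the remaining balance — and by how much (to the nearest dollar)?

Offer 1: at 8.75% the monthly rate is 0.0072917, so the payment is 51,250 × 0.0072917 / (1 − 1.0072917^−72) = $917.46.
Offer 2: at 8.25% the monthly rate is 0.0068750, so the payment is 51,250 × 0.0068750 / (1 − 1.0068750^−72) = $904.85.
Over 48 months: Offer 1 costs 48 × $917.46 + $800.00 = $44,838.08; Offer 2 costs 48 × $904.85 + $512.50 = $43,945.30.
Offer 2 is cheaper by $44,838.08 − $43,945.30 = $892.78.

Offer 2 by $893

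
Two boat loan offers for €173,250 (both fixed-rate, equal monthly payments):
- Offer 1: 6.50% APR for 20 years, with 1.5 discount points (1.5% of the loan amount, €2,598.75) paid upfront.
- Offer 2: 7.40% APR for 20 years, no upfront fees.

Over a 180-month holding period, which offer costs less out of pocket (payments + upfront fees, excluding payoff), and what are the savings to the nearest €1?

Offer 1: monthly rate = 6.5%/12 = 0.0054167; payment = 173,250 × 0.0054167 / (1 − (1+0.0054167)^−240) = €1,291.71.
Offer 2: monthly rate = 7.4%/12 = 0.0061667; payment = 173,250 × 0.0061667 / (1 − (1+0.0061667)^−240) = €1,385.12.
Over 180 months: Offer 1 costs 180 × €1,291.71 + €2,598.75 = €235,106.55; Offer 2 costs 180 × €1,385.12 = €249,321.60.
Offer 1 is cheaper by €249,321.60 − €235,106.55 = €14,215.05.

Offer 1 by €14,215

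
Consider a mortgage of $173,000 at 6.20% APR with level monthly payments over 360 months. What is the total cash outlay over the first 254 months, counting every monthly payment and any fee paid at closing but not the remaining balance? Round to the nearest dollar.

At 6.20% the monthly rate is 0.0051667, so the payment is 173,000 × 0.0051667 / (1 − 1.0051667^−360) = $1,059.57.
Total outlay = 254 × $1,059.57 = $269,130.78.

$269,131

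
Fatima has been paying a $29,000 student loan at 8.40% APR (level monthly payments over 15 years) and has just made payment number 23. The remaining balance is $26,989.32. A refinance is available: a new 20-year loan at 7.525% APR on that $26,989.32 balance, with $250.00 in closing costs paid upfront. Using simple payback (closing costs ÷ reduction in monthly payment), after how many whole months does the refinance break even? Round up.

Current payment = 29,000 × 8.4%/12 / (1 − (1+0.0070000)^−180) = $283.88.
Refinanced payment = 26,989.32 × 0.0062708 / (1 − (1+0.0062708)^−240) = $217.84.
Monthly savings = $283.88 − $217.84 = $66.04.
Break-even = $250.00 / $66.04 = 3.79 → 4 months.

4 months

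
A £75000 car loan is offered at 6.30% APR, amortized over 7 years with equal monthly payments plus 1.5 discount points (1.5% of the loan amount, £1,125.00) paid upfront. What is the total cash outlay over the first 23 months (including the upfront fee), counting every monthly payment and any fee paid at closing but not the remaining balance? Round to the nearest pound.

£26,574

Monthly rate = 6.3%/12 = 0.0052500; payment = 75,000 × 0.0052500 / (1 − (1+0.0052500)^−84) = £1,106.46.
Total outlay = 23 × £1,106.46 + £1,125.00 = £26,573.58.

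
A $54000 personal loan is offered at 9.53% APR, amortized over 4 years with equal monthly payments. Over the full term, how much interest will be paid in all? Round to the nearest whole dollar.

$11,156

At 9.53% the monthly rate is 0.0079417, so the payment is 54,000 × 0.0079417 / (1 − 1.0079417^−48) = $1,357.42.
Total paid = 48 × $1,357.42 = $65,156.16; interest = $65,156.16 − $54,000 = $11,156.16.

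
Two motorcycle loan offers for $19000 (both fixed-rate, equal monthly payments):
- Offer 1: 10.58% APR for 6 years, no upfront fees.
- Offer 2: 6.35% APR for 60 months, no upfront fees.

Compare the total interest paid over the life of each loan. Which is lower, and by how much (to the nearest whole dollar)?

Offer 2 by $3,520

Offer 1: at 10.58% the monthly rate is 0.0088167, so the payment is 19,000 × 0.0088167 / (1 − 1.0088167^−72) = $357.57.
Total interest on Offer 1 = 72 × $357.57 − $19,000 = $6,745.04.
Offer 2: monthly rate = 6.35%/12 = 0.0052917; payment = 19,000 × 0.0052917 / (1 − (1+0.0052917)^−60) = $370.42.
Total interest on Offer 2 = 60 × $370.42 − $19,000 = $3,225.20.
Offer 2 is lower by $3,519.84.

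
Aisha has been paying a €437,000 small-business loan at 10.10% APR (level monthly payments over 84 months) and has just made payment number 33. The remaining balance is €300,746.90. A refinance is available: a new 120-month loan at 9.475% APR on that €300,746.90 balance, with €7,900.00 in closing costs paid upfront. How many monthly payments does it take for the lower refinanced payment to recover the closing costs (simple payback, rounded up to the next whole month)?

3 months

Current payment = 437,000 × 10.1%/12 / (1 − (1+0.0084167)^−84) = €7,277.32.
Refinanced payment = 300,746.90 × 0.0078958 / (1 − (1+0.0078958)^−120) = €3,887.48.
Monthly savings = €7,277.32 − €3,887.48 = €3,389.84.
Break-even = €7,900.00 / €3,389.84 = 2.33 → 3 months.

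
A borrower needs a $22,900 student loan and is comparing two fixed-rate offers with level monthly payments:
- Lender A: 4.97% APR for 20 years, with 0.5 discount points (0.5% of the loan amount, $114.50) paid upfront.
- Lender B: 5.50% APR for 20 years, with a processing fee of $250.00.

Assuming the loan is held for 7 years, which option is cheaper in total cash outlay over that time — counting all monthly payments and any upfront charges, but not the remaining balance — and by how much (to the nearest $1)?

Lender A by $705

Lender A: at 4.97% the monthly rate is 0.0041417, so the payment is 22,900 × 0.0041417 / (1 − 1.0041417^−240) = $150.75.
Lender B: at 5.50% the monthly rate is 0.0045833, so the payment is 22,900 × 0.0045833 / (1 − 1.0045833^−240) = $157.53.
Over 84 months: Lender A costs 84 × $150.75 + $114.50 = $12,777.50; Lender B costs 84 × $157.53 + $250.00 = $13,482.52.
Lender A is cheaper by $13,482.52 − $12,777.50 = $705.02.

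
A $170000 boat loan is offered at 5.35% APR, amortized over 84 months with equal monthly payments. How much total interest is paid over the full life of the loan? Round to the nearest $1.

$34,189

At 5.35% the monthly rate is 0.0044583, so the payment is 170,000 × 0.0044583 / (1 − 1.0044583^−84) = $2,430.82.
Total paid = 84 × $2,430.82 = $204,188.88; interest = $204,188.88 − $170,000 = $34,188.88.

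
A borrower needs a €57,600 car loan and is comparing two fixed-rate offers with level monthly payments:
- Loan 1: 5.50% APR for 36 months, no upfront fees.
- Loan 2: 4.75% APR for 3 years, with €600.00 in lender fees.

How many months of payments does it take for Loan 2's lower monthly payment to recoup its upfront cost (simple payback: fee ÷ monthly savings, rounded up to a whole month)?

31 months

Loan 1: monthly rate = 5.5%/12 = 0.0045833; payment = 57,600 × 0.0045833 / (1 − (1+0.0045833)^−36) = €1,739.28.
Loan 2: at 4.75% the monthly rate is 0.0039583, so the payment is 57,600 × 0.0039583 / (1 − 1.0039583^−36) = €1,719.87.
Monthly savings = €1,739.28 − €1,719.87 = €19.41.
Break-even = €600.00 / €19.41 = 30.91 → 31 months.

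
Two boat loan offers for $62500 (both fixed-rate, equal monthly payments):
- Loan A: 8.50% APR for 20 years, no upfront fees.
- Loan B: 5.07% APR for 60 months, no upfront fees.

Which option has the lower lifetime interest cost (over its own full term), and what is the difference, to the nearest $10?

Loan B by $59,290

Loan A: at 8.50% the monthly rate is 0.0070833, so the payment is 62,500 × 0.0070833 / (1 − 1.0070833^−240) = $542.39.
Total interest on Loan A = 240 × $542.39 − $62,500 = $67,673.60.
Loan B: at 5.07% the monthly rate is 0.0042250, so the payment is 62,500 × 0.0042250 / (1 − 1.0042250^−60) = $1,181.46.
Total interest on Loan B = 60 × $1,181.46 − $62,500 = $8,387.60.
Loan B is lower by $59,286.00.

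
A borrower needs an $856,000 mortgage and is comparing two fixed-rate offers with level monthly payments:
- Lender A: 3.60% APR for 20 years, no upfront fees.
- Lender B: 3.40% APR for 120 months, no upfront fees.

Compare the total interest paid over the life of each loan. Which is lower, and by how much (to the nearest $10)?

Lender A: monthly rate = 3.6%/12 = 0.0030000; payment = 856,000 × 0.0030000 / (1 − (1+0.0030000)^−240) = $5,008.55.
Total interest on Lender A = 240 × $5,008.55 − $856,000 = $346,052.00.
Lender B: monthly rate = 3.4%/12 = 0.0028333; payment = 856,000 × 0.0028333 / (1 − (1+0.0028333)^−120) = $8,424.59.
Total interest on Lender B = 120 × $8,424.59 − $856,000 = $154,950.80.
Lender B is lower by $191,101.20.

Lender B by $191,100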